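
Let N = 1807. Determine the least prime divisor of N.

1807 is odd.
Digit sum 16, not divisible by 3.
Ends in 7: not divisible by 5.
7: 1807 = 7·258 + 1
11: 1807 = 11·164 + 3
13: 1807 = 13·139

13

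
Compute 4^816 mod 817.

4^1 ≡ 4 (mod 817)
4^2 ≡ 4^2 = 16 ≡ 16 (mod 817)
4^4 ≡ 16^2 = 256 ≡ 256 (mod 817)
4^8 ≡ 256^2 = 65536 ≡ 176 (mod 817)
4^16 ≡ 176^2 = 30976 ≡ 747 (mod 817)
4^32 ≡ 747^2 = 558009 ≡ 815 (mod 817)
4^64 ≡ 815^2 = 664225 ≡ 4 (mod 817)
4^128 ≡ 4^2 = 16 ≡ 16 (mod 817)
4^256 ≡ 16^2 = 256 ≡ 256 (mod 817)
4^512 ≡ 256^2 = 65536 ≡ 176 (mod 817)
816 = 512 + 256 + 32 + 16 in binary powers of 2.
So 4^816 ≡ 176 · 256 · 815 · 747 ≡ 600 (mod 817).
Since 600 ≠ 1, base 4 is a Fermat witness: 817 is composite.

600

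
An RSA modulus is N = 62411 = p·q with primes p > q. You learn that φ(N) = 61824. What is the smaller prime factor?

139

φ(n) = (p−1)(q−1) = n − (p+q) + 1, so p + q = 62411 − 61824 + 1 = 588.
p and q are the roots of t² − 588t + 62411 = 0.
Discriminant: 588² − 4·62411 = 345744 − 249644 = 96100; √96100 = 310.
q = (588 − 310)/2 = 139, p = (588 + 310)/2 = 449.
Check: 139 · 449 = 62411.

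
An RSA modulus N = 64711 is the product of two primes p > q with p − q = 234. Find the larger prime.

Since p = q + 234, we have 64711 = q(q + 234), so q² + 234q − 64711 = 0.
Discriminant: 234² + 4·64711 = 54756 + 258844 = 313600; √313600 = 560.
q = (−234 + 560)/2 = 163, and p = q + 234 = 397.
Check: 163 · 397 = 64711.

397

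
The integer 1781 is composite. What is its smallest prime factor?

13

1781 is odd.
Digit sum 17, not divisible by 3.
Ends in 1: not divisible by 5.
7: 1781 = 7·254 + 3
11: 1781 = 11·161 + 10
13: 1781 = 13·137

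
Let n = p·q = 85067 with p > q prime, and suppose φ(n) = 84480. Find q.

φ(n) = (p−1)(q−1) = n − (p+q) + 1, so p + q = 85067 − 84480 + 1 = 588.
p and q are the roots of t² − 588t + 85067 = 0.
Discriminant: 588² − 4·85067 = 345744 − 340268 = 5476; √5476 = 74.
q = (588 − 74)/2 = 257, p = (588 + 74)/2 = 331.
Check: 257 · 331 = 85067.

257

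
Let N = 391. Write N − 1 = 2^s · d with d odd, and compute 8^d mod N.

391 − 1 = 390 = 2^1 · 195, so d = 195.
8^1 ≡ 8 (mod 391)
8^2 ≡ 8^2 = 64 ≡ 64 (mod 391)
8^4 ≡ 64^2 = 4096 ≡ 186 (mod 391)
8^8 ≡ 186^2 = 34596 ≡ 188 (mod 391)
8^16 ≡ 188^2 = 35344 ≡ 154 (mod 391)
8^32 ≡ 154^2 = 23716 ≡ 256 (mod 391)
8^64 ≡ 256^2 = 65536 ≡ 239 (mod 391)
8^128 ≡ 239^2 = 57121 ≡ 35 (mod 391)
195 = 128 + 64 + 2 + 1 in binary powers of 2.
So 8^195 ≡ 35 · 239 · 64 · 8 ≡ 257 (mod 391).
Squaring chain: 257; never reaches −1, so base 8 is a Miller–Rabin witness that 391 is composite.

257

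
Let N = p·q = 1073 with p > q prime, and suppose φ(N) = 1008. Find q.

29

φ(n) = (p−1)(q−1) = n − (p+q) + 1, so p + q = 1073 − 1008 + 1 = 66.
p and q are the roots of t² − 66t + 1073 = 0.
Discriminant: 66² − 4·1073 = 4356 − 4292 = 64; √64 = 8.
q = (66 − 8)/2 = 29, p = (66 + 8)/2 = 37.
Check: 29 · 37 = 1073.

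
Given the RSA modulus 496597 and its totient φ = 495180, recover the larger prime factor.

φ(n) = (p−1)(q−1) = n − (p+q) + 1, so p + q = 496597 − 495180 + 1 = 1418.
p and q are the roots of t² − 1418t + 496597 = 0.
Discriminant: 1418² − 4·496597 = 2010724 − 1986388 = 24336; √24336 = 156.
q = (1418 − 156)/2 = 631, p = (1418 + 156)/2 = 787.
Check: 631 · 787 = 496597.

787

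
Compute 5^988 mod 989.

5^1 ≡ 5 (mod 989)
5^2 ≡ 5^2 = 25 ≡ 25 (mod 989)
5^4 ≡ 25^2 = 625 ≡ 625 (mod 989)
5^8 ≡ 625^2 = 390625 ≡ 959 (mod 989)
5^16 ≡ 959^2 = 919681 ≡ 900 (mod 989)
5^32 ≡ 900^2 = 810000 ≡ 9 (mod 989)
5^64 ≡ 9^2 = 81 ≡ 81 (mod 989)
5^128 ≡ 81^2 = 6561 ≡ 627 (mod 989)
5^256 ≡ 627^2 = 393129 ≡ 496 (mod 989)
5^512 ≡ 496^2 = 246016 ≡ 744 (mod 989)
988 = 512 + 256 + 128 + 64 + 16 + 8 + 4 in binary powers of 2.
So 5^988 ≡ 744 · 496 · 627 · 81 · 900 · 959 · 625 ≡ 81 (mod 989).
Since 81 ≠ 1, base 5 is a Fermat witness: 989 is composite.

81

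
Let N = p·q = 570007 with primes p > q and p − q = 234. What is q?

647

Since p = q + 234, we have 570007 = q(q + 234), so q² + 234q − 570007 = 0.
Discriminant: 234² + 4·570007 = 54756 + 2280028 = 2334784; √2334784 = 1528.
q = (−234 + 1528)/2 = 647, and p = q + 234 = 881.
Check: 647 · 881 = 570007.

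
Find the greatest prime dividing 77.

11

77 = 7 · 11
11 is prime.
So 77 = 7 · 11; the largest prime factor is 11.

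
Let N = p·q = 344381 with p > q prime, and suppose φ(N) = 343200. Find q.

φ(n) = (p−1)(q−1) = n − (p+q) + 1, so p + q = 344381 − 343200 + 1 = 1182.
p and q are the roots of t² − 1182t + 344381 = 0.
Discriminant: 1182² − 4·344381 = 1397124 − 1377524 = 19600; √19600 = 140.
q = (1182 − 140)/2 = 521, p = (1182 + 140)/2 = 661.
Check: 521 · 661 = 344381.

521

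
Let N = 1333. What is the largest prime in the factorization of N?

43

1333 = 31 · 43
43 is prime.
So 1333 = 31 · 43; the largest prime factor is 43.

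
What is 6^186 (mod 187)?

49

6^1 ≡ 6 (mod 187)
6^2 ≡ 6^2 = 36 ≡ 36 (mod 187)
6^4 ≡ 36^2 = 1296 ≡ 174 (mod 187)
6^8 ≡ 174^2 = 30276 ≡ 169 (mod 187)
6^16 ≡ 169^2 = 28561 ≡ 137 (mod 187)
6^32 ≡ 137^2 = 18769 ≡ 69 (mod 187)
6^64 ≡ 69^2 = 4761 ≡ 86 (mod 187)
6^128 ≡ 86^2 = 7396 ≡ 103 (mod 187)
186 = 128 + 32 + 16 + 8 + 2 in binary powers of 2.
So 6^186 ≡ 103 · 69 · 137 · 169 · 36 ≡ 49 (mod 187).
Since 49 ≠ 1, base 6 is a Fermat witness: 187 is composite.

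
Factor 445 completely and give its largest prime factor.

89

445 = 5 · 89
89 is prime.
So 445 = 5 · 89; the largest prime factor is 89.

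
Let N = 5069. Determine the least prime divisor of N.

37

5069 is odd.
Digit sum 20, not divisible by 3.
Ends in 9: not divisible by 5.
7: 5069 = 7·724 + 1
11: 5069 = 11·460 + 9
13: 5069 = 13·389 + 12
17: 5069 = 17·298 + 3
19: 5069 = 19·266 + 15
23: 5069 = 23·220 + 9
29: 5069 = 29·174 + 23
31: 5069 = 31·163 + 16
37: 5069 = 37·137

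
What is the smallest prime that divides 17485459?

67

17485459 is odd.
Digit sum 43, not divisible by 3.
Ends in 9: not divisible by 5.
7: 17485459 = 7·2497922 + 5
11: 17485459 = 11·1589587 + 2
13: 17485459 = 13·1345035 + 4
17: 17485459 = 17·1028556 + 7
19: 17485459 = 19·920287 + 6
23: 17485459 = 23·760237 + 8
29: 17485459 = 29·602946 + 25
31: 17485459 = 31·564047 + 2
37: 17485459 = 37·472579 + 36
41: 17485459 = 41·426474 + 25
43: 17485459 = 43·406638 + 25
47: 17485459 = 47·372031 + 2
53: 17485459 = 53·329914 + 17
59: 17485459 = 59·296363 + 42
61: 17485459 = 61·286646 + 53
67: 17485459 = 67·260977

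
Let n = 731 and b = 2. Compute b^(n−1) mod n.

4

2^1 ≡ 2 (mod 731)
2^2 ≡ 2^2 = 4 ≡ 4 (mod 731)
2^4 ≡ 4^2 = 16 ≡ 16 (mod 731)
2^8 ≡ 16^2 = 256 ≡ 256 (mod 731)
2^16 ≡ 256^2 = 65536 ≡ 477 (mod 731)
2^32 ≡ 477^2 = 227529 ≡ 188 (mod 731)
2^64 ≡ 188^2 = 35344 ≡ 256 (mod 731)
2^128 ≡ 256^2 = 65536 ≡ 477 (mod 731)
2^256 ≡ 477^2 = 227529 ≡ 188 (mod 731)
2^512 ≡ 188^2 = 35344 ≡ 256 (mod 731)
730 = 512 + 128 + 64 + 16 + 8 + 2 in binary powers of 2.
So 2^730 ≡ 256 · 477 · 256 · 477 · 256 · 4 ≡ 4 (mod 731).
Since 4 ≠ 1, base 2 is a Fermat witness: 731 is composite.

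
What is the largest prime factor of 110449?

89

110449 = 17 · 6497
6497 = 73 · 89
89 is prime.
So 110449 = 17 · 73 · 89; the largest prime factor is 89.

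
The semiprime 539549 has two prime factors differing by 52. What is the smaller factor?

709

Since p = q + 52, we have 539549 = q(q + 52), so q² + 52q − 539549 = 0.
Discriminant: 52² + 4·539549 = 2704 + 2158196 = 2160900; √2160900 = 1470.
q = (−52 + 1470)/2 = 709, and p = q + 52 = 761.
Check: 709 · 761 = 539549.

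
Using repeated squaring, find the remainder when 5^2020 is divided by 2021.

883

5^1 ≡ 5 (mod 2021)
5^2 ≡ 5^2 = 25 ≡ 25 (mod 2021)
5^4 ≡ 25^2 = 625 ≡ 625 (mod 2021)
5^8 ≡ 625^2 = 390625 ≡ 572 (mod 2021)
5^16 ≡ 572^2 = 327184 ≡ 1803 (mod 2021)
5^32 ≡ 1803^2 = 3250809 ≡ 1041 (mod 2021)
5^64 ≡ 1041^2 = 1083681 ≡ 425 (mod 2021)
5^128 ≡ 425^2 = 180625 ≡ 756 (mod 2021)
5^256 ≡ 756^2 = 571536 ≡ 1614 (mod 2021)
5^512 ≡ 1614^2 = 2604996 ≡ 1948 (mod 2021)
5^1024 ≡ 1948^2 = 3794704 ≡ 1287 (mod 2021)
2020 = 1024 + 512 + 256 + 128 + 64 + 32 + 4 in binary powers of 2.
So 5^2020 ≡ 1287 · 1948 · 1614 · 756 · 425 · 1041 · 625 ≡ 883 (mod 2021).
Since 883 ≠ 1, base 5 is a Fermat witness: 2021 is composite.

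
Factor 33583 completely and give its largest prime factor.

71

33583 = 11 · 3053
3053 = 43 · 71
71 is prime.
So 33583 = 11 · 43 · 71; the largest prime factor is 71.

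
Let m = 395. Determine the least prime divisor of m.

5

395 is odd.
Digit sum 17, not divisible by 3.
Ends in 5: divisible by 5.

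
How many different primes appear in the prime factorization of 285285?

285285 = 3 · 95095
95095 = 5 · 19019
19019 = 7 · 2717
2717 = 11 · 247
247 = 13 · 19
285285 = 3 · 5 · 7 · 11 · 13 · 19, which has 6 distinct prime factors.

6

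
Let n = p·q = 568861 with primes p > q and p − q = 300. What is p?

919

Since p = q + 300, we have 568861 = q(q + 300), so q² + 300q − 568861 = 0.
Discriminant: 300² + 4·568861 = 90000 + 2275444 = 2365444; √2365444 = 1538.
q = (−300 + 1538)/2 = 619, and p = q + 300 = 919.
Check: 619 · 919 = 568861.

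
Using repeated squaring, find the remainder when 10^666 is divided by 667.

10^1 ≡ 10 (mod 667)
10^2 ≡ 10^2 = 100 ≡ 100 (mod 667)
10^4 ≡ 100^2 = 10000 ≡ 662 (mod 667)
10^8 ≡ 662^2 = 438244 ≡ 25 (mod 667)
10^16 ≡ 25^2 = 625 ≡ 625 (mod 667)
10^32 ≡ 625^2 = 390625 ≡ 430 (mod 667)
10^64 ≡ 430^2 = 184900 ≡ 141 (mod 667)
10^128 ≡ 141^2 = 19881 ≡ 538 (mod 667)
10^256 ≡ 538^2 = 289444 ≡ 633 (mod 667)
10^512 ≡ 633^2 = 400689 ≡ 489 (mod 667)
666 = 512 + 128 + 16 + 8 + 2 in binary powers of 2.
So 10^666 ≡ 489 · 538 · 625 · 25 · 100 ≡ 236 (mod 667).
Since 236 ≠ 1, base 10 is a Fermat witness: 667 is composite.

236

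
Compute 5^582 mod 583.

5^1 ≡ 5 (mod 583)
5^2 ≡ 5^2 = 25 ≡ 25 (mod 583)
5^4 ≡ 25^2 = 625 ≡ 42 (mod 583)
5^8 ≡ 42^2 = 1764 ≡ 15 (mod 583)
5^16 ≡ 15^2 = 225 ≡ 225 (mod 583)
5^32 ≡ 225^2 = 50625 ≡ 487 (mod 583)
5^64 ≡ 487^2 = 237169 ≡ 471 (mod 583)
5^128 ≡ 471^2 = 221841 ≡ 301 (mod 583)
5^256 ≡ 301^2 = 90601 ≡ 236 (mod 583)
5^512 ≡ 236^2 = 55696 ≡ 311 (mod 583)
582 = 512 + 64 + 4 + 2 in binary powers of 2.
So 5^582 ≡ 311 · 471 · 42 · 25 ≡ 322 (mod 583).
Since 322 ≠ 1, base 5 is a Fermat witness: 583 is composite.

322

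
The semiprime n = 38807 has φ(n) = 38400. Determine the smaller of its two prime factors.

151

φ(n) = (p−1)(q−1) = n − (p+q) + 1, so p + q = 38807 − 38400 + 1 = 408.
p and q are the roots of t² − 408t + 38807 = 0.
Discriminant: 408² − 4·38807 = 166464 − 155228 = 11236; √11236 = 106.
q = (408 − 106)/2 = 151, p = (408 + 106)/2 = 257.
Check: 151 · 257 = 38807.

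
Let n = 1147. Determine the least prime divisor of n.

31

1147 is odd.
Digit sum 13, not divisible by 3.
Ends in 7: not divisible by 5.
7: 1147 = 7·163 + 6
11: 1147 = 11·104 + 3
13: 1147 = 13·88 + 3
17: 1147 = 17·67 + 8
19: 1147 = 19·60 + 7
23: 1147 = 23·49 + 20
29: 1147 = 29·39 + 16
31: 1147 = 31·37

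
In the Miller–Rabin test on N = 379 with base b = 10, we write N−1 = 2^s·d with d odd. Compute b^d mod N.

379 − 1 = 378 = 2^1 · 189, so d = 189.
10^1 ≡ 10 (mod 379)
10^2 ≡ 10^2 = 100 ≡ 100 (mod 379)
10^4 ≡ 100^2 = 10000 ≡ 146 (mod 379)
10^8 ≡ 146^2 = 21316 ≡ 92 (mod 379)
10^16 ≡ 92^2 = 8464 ≡ 126 (mod 379)
10^32 ≡ 126^2 = 15876 ≡ 337 (mod 379)
10^64 ≡ 337^2 = 113569 ≡ 248 (mod 379)
10^128 ≡ 248^2 = 61504 ≡ 106 (mod 379)
189 = 128 + 32 + 16 + 8 + 4 + 1 in binary powers of 2.
So 10^189 ≡ 106 · 337 · 126 · 92 · 146 · 10 ≡ 378 (mod 379).
Since 10^d ≡ 378 (mod 379), base 10 does not prove 379 composite.

378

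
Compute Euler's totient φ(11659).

Factor: 11659 = 89 · 131.
φ(11659) = (89−1) · (131−1) = 88 · 130 = 11440.

11440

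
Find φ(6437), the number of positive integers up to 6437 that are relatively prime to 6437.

6240

Factor: 6437 = 41 · 157.
φ(6437) = (41−1) · (157−1) = 40 · 156 = 6240.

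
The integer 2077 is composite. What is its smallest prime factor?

2077 is odd.
Digit sum 16, not divisible by 3.
Ends in 7: not divisible by 5.
7: 2077 = 7·296 + 5
11: 2077 = 11·188 + 9
13: 2077 = 13·159 + 10
17: 2077 = 17·122 + 3
19: 2077 = 19·109 + 6
23: 2077 = 23·90 + 7
29: 2077 = 29·71 + 18
31: 2077 = 31·67

31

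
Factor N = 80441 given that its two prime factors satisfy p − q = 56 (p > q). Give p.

313

Since p = q + 56, we have 80441 = q(q + 56), so q² + 56q − 80441 = 0.
Discriminant: 56² + 4·80441 = 3136 + 321764 = 324900; √324900 = 570.
q = (−56 + 570)/2 = 257, and p = q + 56 = 313.
Check: 257 · 313 = 80441.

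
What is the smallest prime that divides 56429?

73

56429 is odd.
Digit sum 26, not divisible by 3.
Ends in 9: not divisible by 5.
7: 56429 = 7·8061 + 2
11: 56429 = 11·5129 + 10
13: 56429 = 13·4340 + 9
17: 56429 = 17·3319 + 6
19: 56429 = 19·2969 + 18
23: 56429 = 23·2453 + 10
29: 56429 = 29·1945 + 24
31: 56429 = 31·1820 + 9
37: 56429 = 37·1525 + 4
41: 56429 = 41·1376 + 13
43: 56429 = 43·1312 + 13
47: 56429 = 47·1200 + 29
53: 56429 = 53·1064 + 37
59: 56429 = 59·956 + 25
61: 56429 = 61·925 + 4
67: 56429 = 67·842 + 15
71: 56429 = 71·794 + 55
73: 56429 = 73·773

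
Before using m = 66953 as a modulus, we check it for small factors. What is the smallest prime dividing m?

66953 is odd.
Digit sum 29, not divisible by 3.
Ends in 3: not divisible by 5.
7: 66953 = 7·9564 + 5
11: 66953 = 11·6086 + 7
13: 66953 = 13·5150 + 3
17: 66953 = 17·3938 + 7
19: 66953 = 19·3523 + 16
23: 66953 = 23·2911

23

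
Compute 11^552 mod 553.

302

11^1 ≡ 11 (mod 553)
11^2 ≡ 11^2 = 121 ≡ 121 (mod 553)
11^4 ≡ 121^2 = 14641 ≡ 263 (mod 553)
11^8 ≡ 263^2 = 69169 ≡ 44 (mod 553)
11^16 ≡ 44^2 = 1936 ≡ 277 (mod 553)
11^32 ≡ 277^2 = 76729 ≡ 415 (mod 553)
11^64 ≡ 415^2 = 172225 ≡ 242 (mod 553)
11^128 ≡ 242^2 = 58564 ≡ 499 (mod 553)
11^256 ≡ 499^2 = 249001 ≡ 151 (mod 553)
11^512 ≡ 151^2 = 22801 ≡ 128 (mod 553)
552 = 512 + 32 + 8 in binary powers of 2.
So 11^552 ≡ 128 · 415 · 44 ≡ 302 (mod 553).
Since 302 ≠ 1, base 11 is a Fermat witness: 553 is composite.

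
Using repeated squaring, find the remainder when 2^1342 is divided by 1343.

914

2^1 ≡ 2 (mod 1343)
2^2 ≡ 2^2 = 4 ≡ 4 (mod 1343)
2^4 ≡ 4^2 = 16 ≡ 16 (mod 1343)
2^8 ≡ 16^2 = 256 ≡ 256 (mod 1343)
2^16 ≡ 256^2 = 65536 ≡ 1072 (mod 1343)
2^32 ≡ 1072^2 = 1149184 ≡ 919 (mod 1343)
2^64 ≡ 919^2 = 844561 ≡ 1157 (mod 1343)
2^128 ≡ 1157^2 = 1338649 ≡ 1021 (mod 1343)
2^256 ≡ 1021^2 = 1042441 ≡ 273 (mod 1343)
2^512 ≡ 273^2 = 74529 ≡ 664 (mod 1343)
2^1024 ≡ 664^2 = 440896 ≡ 392 (mod 1343)
1342 = 1024 + 256 + 32 + 16 + 8 + 4 + 2 in binary powers of 2.
So 2^1342 ≡ 392 · 273 · 919 · 1072 · 256 · 16 · 4 ≡ 914 (mod 1343).
Since 914 ≠ 1, base 2 is a Fermat witness: 1343 is composite.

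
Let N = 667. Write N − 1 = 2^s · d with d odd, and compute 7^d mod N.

667 − 1 = 666 = 2^1 · 333, so d = 333.
7^1 ≡ 7 (mod 667)
7^2 ≡ 7^2 = 49 ≡ 49 (mod 667)
7^4 ≡ 49^2 = 2401 ≡ 400 (mod 667)
7^8 ≡ 400^2 = 160000 ≡ 587 (mod 667)
7^16 ≡ 587^2 = 344569 ≡ 397 (mod 667)
7^32 ≡ 397^2 = 157609 ≡ 197 (mod 667)
7^64 ≡ 197^2 = 38809 ≡ 123 (mod 667)
7^128 ≡ 123^2 = 15129 ≡ 455 (mod 667)
7^256 ≡ 455^2 = 207025 ≡ 255 (mod 667)
333 = 256 + 64 + 8 + 4 + 1 in binary powers of 2.
So 7^333 ≡ 255 · 123 · 587 · 400 · 7 ≡ 458 (mod 667).
Squaring chain: 458; never reaches −1, so base 7 is a Miller–Rabin witness that 667 is composite.

458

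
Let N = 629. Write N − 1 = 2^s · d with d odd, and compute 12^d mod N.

629 − 1 = 628 = 2^2 · 157, so d = 157.
12^1 ≡ 12 (mod 629)
12^2 ≡ 12^2 = 144 ≡ 144 (mod 629)
12^4 ≡ 144^2 = 20736 ≡ 608 (mod 629)
12^8 ≡ 608^2 = 369664 ≡ 441 (mod 629)
12^16 ≡ 441^2 = 194481 ≡ 120 (mod 629)
12^32 ≡ 120^2 = 14400 ≡ 562 (mod 629)
12^64 ≡ 562^2 = 315844 ≡ 86 (mod 629)
12^128 ≡ 86^2 = 7396 ≡ 477 (mod 629)
157 = 128 + 16 + 8 + 4 + 1 in binary powers of 2.
So 12^157 ≡ 477 · 120 · 441 · 608 · 12 ≡ 201 (mod 629).
Squaring chain: 201 → 145; never reaches −1, so base 12 is a Miller–Rabin witness that 629 is composite.

201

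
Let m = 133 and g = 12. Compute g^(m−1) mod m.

12^1 ≡ 12 (mod 133)
12^2 ≡ 12^2 = 144 ≡ 11 (mod 133)
12^4 ≡ 11^2 = 121 ≡ 121 (mod 133)
12^8 ≡ 121^2 = 14641 ≡ 11 (mod 133)
12^16 ≡ 11^2 = 121 ≡ 121 (mod 133)
12^32 ≡ 121^2 = 14641 ≡ 11 (mod 133)
12^64 ≡ 11^2 = 121 ≡ 121 (mod 133)
12^128 ≡ 121^2 = 14641 ≡ 11 (mod 133)
132 = 128 + 4 in binary powers of 2.
So 12^132 ≡ 11 · 121 ≡ 1 (mod 133).
Since the result is 1, base 12 gives no evidence that 133 is composite.

1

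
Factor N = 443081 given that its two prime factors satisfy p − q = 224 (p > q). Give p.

Since p = q + 224, we have 443081 = q(q + 224), so q² + 224q − 443081 = 0.
Discriminant: 224² + 4·443081 = 50176 + 1772324 = 1822500; √1822500 = 1350.
q = (−224 + 1350)/2 = 563, and p = q + 224 = 787.
Check: 563 · 787 = 443081.

787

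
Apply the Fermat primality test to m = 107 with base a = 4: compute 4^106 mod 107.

4^1 ≡ 4 (mod 107)
4^2 ≡ 4^2 = 16 ≡ 16 (mod 107)
4^4 ≡ 16^2 = 256 ≡ 42 (mod 107)
4^8 ≡ 42^2 = 1764 ≡ 52 (mod 107)
4^16 ≡ 52^2 = 2704 ≡ 29 (mod 107)
4^32 ≡ 29^2 = 841 ≡ 92 (mod 107)
4^64 ≡ 92^2 = 8464 ≡ 11 (mod 107)
106 = 64 + 32 + 8 + 2 in binary powers of 2.
So 4^106 ≡ 11 · 92 · 52 · 16 ≡ 1 (mod 107).
Since the result is 1, base 4 gives no evidence that 107 is composite.

1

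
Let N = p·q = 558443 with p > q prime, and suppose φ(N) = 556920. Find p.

φ(n) = (p−1)(q−1) = n − (p+q) + 1, so p + q = 558443 − 556920 + 1 = 1524.
p and q are the roots of t² − 1524t + 558443 = 0.
Discriminant: 1524² − 4·558443 = 2322576 − 2233772 = 88804; √88804 = 298.
q = (1524 − 298)/2 = 613, p = (1524 + 298)/2 = 911.
Check: 613 · 911 = 558443.

911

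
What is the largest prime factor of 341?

341 = 11 · 31
31 is prime.
So 341 = 11 · 31; the largest prime factor is 31.

31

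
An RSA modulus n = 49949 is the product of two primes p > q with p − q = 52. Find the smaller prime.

Since p = q + 52, we have 49949 = q(q + 52), so q² + 52q − 49949 = 0.
Discriminant: 52² + 4·49949 = 2704 + 199796 = 202500; √202500 = 450.
q = (−52 + 450)/2 = 199, and p = q + 52 = 251.
Check: 199 · 251 = 49949.

199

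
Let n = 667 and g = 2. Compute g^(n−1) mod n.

2^1 ≡ 2 (mod 667)
2^2 ≡ 2^2 = 4 ≡ 4 (mod 667)
2^4 ≡ 4^2 = 16 ≡ 16 (mod 667)
2^8 ≡ 16^2 = 256 ≡ 256 (mod 667)
2^16 ≡ 256^2 = 65536 ≡ 170 (mod 667)
2^32 ≡ 170^2 = 28900 ≡ 219 (mod 667)
2^64 ≡ 219^2 = 47961 ≡ 604 (mod 667)
2^128 ≡ 604^2 = 364816 ≡ 634 (mod 667)
2^256 ≡ 634^2 = 401956 ≡ 422 (mod 667)
2^512 ≡ 422^2 = 178084 ≡ 662 (mod 667)
666 = 512 + 128 + 16 + 8 + 2 in binary powers of 2.
So 2^666 ≡ 662 · 634 · 170 · 256 · 4 ≡ 179 (mod 667).
Since 179 ≠ 1, base 2 is a Fermat witness: 667 is composite.

179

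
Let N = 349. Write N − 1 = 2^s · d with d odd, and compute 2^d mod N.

213

349 − 1 = 348 = 2^2 · 87, so d = 87.
2^1 ≡ 2 (mod 349)
2^2 ≡ 2^2 = 4 ≡ 4 (mod 349)
2^4 ≡ 4^2 = 16 ≡ 16 (mod 349)
2^8 ≡ 16^2 = 256 ≡ 256 (mod 349)
2^16 ≡ 256^2 = 65536 ≡ 273 (mod 349)
2^32 ≡ 273^2 = 74529 ≡ 192 (mod 349)
2^64 ≡ 192^2 = 36864 ≡ 219 (mod 349)
87 = 64 + 16 + 4 + 2 + 1 in binary powers of 2.
So 2^87 ≡ 219 · 273 · 16 · 4 · 2 ≡ 213 (mod 349).
Squaring chain: 213 → 348; reaches −1, so base 2 does not prove 349 composite.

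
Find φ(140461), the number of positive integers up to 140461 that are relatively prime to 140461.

129360

Factor: 140461 = 23 · 31 · 197.
φ(140461) = (23−1) · (31−1) · (197−1) = 22 · 30 · 196 = 129360.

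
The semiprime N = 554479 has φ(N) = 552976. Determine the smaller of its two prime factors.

647

φ(n) = (p−1)(q−1) = n − (p+q) + 1, so p + q = 554479 − 552976 + 1 = 1504.
p and q are the roots of t² − 1504t + 554479 = 0.
Discriminant: 1504² − 4·554479 = 2262016 − 2217916 = 44100; √44100 = 210.
q = (1504 − 210)/2 = 647, p = (1504 + 210)/2 = 857.
Check: 647 · 857 = 554479.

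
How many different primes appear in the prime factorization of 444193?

3

444193 = 17^2 · 1537
1537 = 29 · 53
444193 = 17^2 · 29 · 53, which has 3 distinct prime factors.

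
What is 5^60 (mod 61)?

1

5^1 ≡ 5 (mod 61)
5^2 ≡ 5^2 = 25 ≡ 25 (mod 61)
5^4 ≡ 25^2 = 625 ≡ 15 (mod 61)
5^8 ≡ 15^2 = 225 ≡ 42 (mod 61)
5^16 ≡ 42^2 = 1764 ≡ 56 (mod 61)
5^32 ≡ 56^2 = 3136 ≡ 25 (mod 61)
60 = 32 + 16 + 8 + 4 in binary powers of 2.
So 5^60 ≡ 25 · 56 · 42 · 15 ≡ 1 (mod 61).
Since the result is 1, base 5 gives no evidence that 61 is composite.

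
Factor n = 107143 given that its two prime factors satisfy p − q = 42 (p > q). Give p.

349

Since p = q + 42, we have 107143 = q(q + 42), so q² + 42q − 107143 = 0.
Discriminant: 42² + 4·107143 = 1764 + 428572 = 430336; √430336 = 656.
q = (−42 + 656)/2 = 307, and p = q + 42 = 349.
Check: 307 · 349 = 107143.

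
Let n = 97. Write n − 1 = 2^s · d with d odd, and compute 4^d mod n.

97 − 1 = 96 = 2^5 · 3, so d = 3.
4^1 ≡ 4 (mod 97)
4^2 ≡ 4^2 = 16 ≡ 16 (mod 97)
3 = 2 + 1 in binary powers of 2.
So 4^3 ≡ 16 · 4 ≡ 64 (mod 97).
Squaring chain: 64 → 22 → 96 → 1 → 1; reaches −1, so base 4 does not prove 97 composite.

64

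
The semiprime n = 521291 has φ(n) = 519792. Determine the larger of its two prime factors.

φ(n) = (p−1)(q−1) = n − (p+q) + 1, so p + q = 521291 − 519792 + 1 = 1500.
p and q are the roots of t² − 1500t + 521291 = 0.
Discriminant: 1500² − 4·521291 = 2250000 − 2085164 = 164836; √164836 = 406.
q = (1500 − 406)/2 = 547, p = (1500 + 406)/2 = 953.
Check: 547 · 953 = 521291.

953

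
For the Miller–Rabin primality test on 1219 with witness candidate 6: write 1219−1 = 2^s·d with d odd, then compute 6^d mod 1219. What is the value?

767

1219 − 1 = 1218 = 2^1 · 609, so d = 609.
6^1 ≡ 6 (mod 1219)
6^2 ≡ 6^2 = 36 ≡ 36 (mod 1219)
6^4 ≡ 36^2 = 1296 ≡ 77 (mod 1219)
6^8 ≡ 77^2 = 5929 ≡ 1053 (mod 1219)
6^16 ≡ 1053^2 = 1108809 ≡ 738 (mod 1219)
6^32 ≡ 738^2 = 544644 ≡ 970 (mod 1219)
6^64 ≡ 970^2 = 940900 ≡ 1051 (mod 1219)
6^128 ≡ 1051^2 = 1104601 ≡ 187 (mod 1219)
6^256 ≡ 187^2 = 34969 ≡ 837 (mod 1219)
6^512 ≡ 837^2 = 700569 ≡ 863 (mod 1219)
609 = 512 + 64 + 32 + 1 in binary powers of 2.
So 6^609 ≡ 863 · 1051 · 970 · 6 ≡ 767 (mod 1219).
Squaring chain: 767; never reaches −1, so base 6 is a Miller–Rabin witness that 1219 is composite.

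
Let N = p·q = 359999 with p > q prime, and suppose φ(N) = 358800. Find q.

599

φ(n) = (p−1)(q−1) = n − (p+q) + 1, so p + q = 359999 − 358800 + 1 = 1200.
p and q are the roots of t² − 1200t + 359999 = 0.
Discriminant: 1200² − 4·359999 = 1440000 − 1439996 = 4; √4 = 2.
q = (1200 − 2)/2 = 599, p = (1200 + 2)/2 = 601.
Check: 599 · 601 = 359999.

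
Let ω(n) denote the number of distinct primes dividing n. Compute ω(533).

2

533 = 13 · 41
533 = 13 · 41, which has 2 distinct prime factors.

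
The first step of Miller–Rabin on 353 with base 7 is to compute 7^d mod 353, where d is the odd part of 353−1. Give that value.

67

353 − 1 = 352 = 2^5 · 11, so d = 11.
7^1 ≡ 7 (mod 353)
7^2 ≡ 7^2 = 49 ≡ 49 (mod 353)
7^4 ≡ 49^2 = 2401 ≡ 283 (mod 353)
7^8 ≡ 283^2 = 80089 ≡ 311 (mod 353)
11 = 8 + 2 + 1 in binary powers of 2.
So 7^11 ≡ 311 · 49 · 7 ≡ 67 (mod 353).
Squaring chain: 67 → 253 → 116 → 42 → 352; reaches −1, so base 7 does not prove 353 composite.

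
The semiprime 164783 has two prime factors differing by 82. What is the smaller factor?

Since p = q + 82, we have 164783 = q(q + 82), so q² + 82q − 164783 = 0.
Discriminant: 82² + 4·164783 = 6724 + 659132 = 665856; √665856 = 816.
q = (−82 + 816)/2 = 367, and p = q + 82 = 449.
Check: 367 · 449 = 164783.

367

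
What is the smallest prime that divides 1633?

1633 is odd.
Digit sum 13, not divisible by 3.
Ends in 3: not divisible by 5.
7: 1633 = 7·233 + 2
11: 1633 = 11·148 + 5
13: 1633 = 13·125 + 8
17: 1633 = 17·96 + 1
19: 1633 = 19·85 + 18
23: 1633 = 23·71

23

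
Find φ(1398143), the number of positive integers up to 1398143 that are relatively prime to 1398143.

Factor: 1398143 = 101 · 109 · 127.
φ(1398143) = (101−1) · (109−1) · (127−1) = 100 · 108 · 126 = 1360800.

1360800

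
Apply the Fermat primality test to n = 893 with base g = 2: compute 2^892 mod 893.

777

2^1 ≡ 2 (mod 893)
2^2 ≡ 2^2 = 4 ≡ 4 (mod 893)
2^4 ≡ 4^2 = 16 ≡ 16 (mod 893)
2^8 ≡ 16^2 = 256 ≡ 256 (mod 893)
2^16 ≡ 256^2 = 65536 ≡ 347 (mod 893)
2^32 ≡ 347^2 = 120409 ≡ 747 (mod 893)
2^64 ≡ 747^2 = 558009 ≡ 777 (mod 893)
2^128 ≡ 777^2 = 603729 ≡ 61 (mod 893)
2^256 ≡ 61^2 = 3721 ≡ 149 (mod 893)
2^512 ≡ 149^2 = 22201 ≡ 769 (mod 893)
892 = 512 + 256 + 64 + 32 + 16 + 8 + 4 in binary powers of 2.
So 2^892 ≡ 769 · 149 · 777 · 747 · 347 · 256 · 16 ≡ 777 (mod 893).
Since 777 ≠ 1, base 2 is a Fermat witness: 893 is composite.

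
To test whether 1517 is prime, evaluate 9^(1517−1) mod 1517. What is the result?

9^1 ≡ 9 (mod 1517)
9^2 ≡ 9^2 = 81 ≡ 81 (mod 1517)
9^4 ≡ 81^2 = 6561 ≡ 493 (mod 1517)
9^8 ≡ 493^2 = 243049 ≡ 329 (mod 1517)
9^16 ≡ 329^2 = 108241 ≡ 534 (mod 1517)
9^32 ≡ 534^2 = 285156 ≡ 1477 (mod 1517)
9^64 ≡ 1477^2 = 2181529 ≡ 83 (mod 1517)
9^128 ≡ 83^2 = 6889 ≡ 821 (mod 1517)
9^256 ≡ 821^2 = 674041 ≡ 493 (mod 1517)
9^512 ≡ 493^2 = 243049 ≡ 329 (mod 1517)
9^1024 ≡ 329^2 = 108241 ≡ 534 (mod 1517)
1516 = 1024 + 256 + 128 + 64 + 32 + 8 + 4 in binary powers of 2.
So 9^1516 ≡ 534 · 493 · 821 · 83 · 1477 · 329 · 493 ≡ 493 (mod 1517).
Since 493 ≠ 1, base 9 is a Fermat witness: 1517 is composite.

493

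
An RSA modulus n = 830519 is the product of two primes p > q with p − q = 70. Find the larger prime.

Since p = q + 70, we have 830519 = q(q + 70), so q² + 70q − 830519 = 0.
Discriminant: 70² + 4·830519 = 4900 + 3322076 = 3326976; √3326976 = 1824.
q = (−70 + 1824)/2 = 877, and p = q + 70 = 947.
Check: 877 · 947 = 830519.

947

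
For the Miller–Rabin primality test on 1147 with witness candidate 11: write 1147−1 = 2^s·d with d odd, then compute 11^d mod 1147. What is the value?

184

1147 − 1 = 1146 = 2^1 · 573, so d = 573.
11^1 ≡ 11 (mod 1147)
11^2 ≡ 11^2 = 121 ≡ 121 (mod 1147)
11^4 ≡ 121^2 = 14641 ≡ 877 (mod 1147)
11^8 ≡ 877^2 = 769129 ≡ 639 (mod 1147)
11^16 ≡ 639^2 = 408321 ≡ 1136 (mod 1147)
11^32 ≡ 1136^2 = 1290496 ≡ 121 (mod 1147)
11^64 ≡ 121^2 = 14641 ≡ 877 (mod 1147)
11^128 ≡ 877^2 = 769129 ≡ 639 (mod 1147)
11^256 ≡ 639^2 = 408321 ≡ 1136 (mod 1147)
11^512 ≡ 1136^2 = 1290496 ≡ 121 (mod 1147)
573 = 512 + 32 + 16 + 8 + 4 + 1 in binary powers of 2.
So 11^573 ≡ 121 · 121 · 1136 · 639 · 877 · 11 ≡ 184 (mod 1147).
Squaring chain: 184; never reaches −1, so base 11 is a Miller–Rabin witness that 1147 is composite.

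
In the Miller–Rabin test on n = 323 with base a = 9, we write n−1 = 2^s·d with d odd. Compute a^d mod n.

264

323 − 1 = 322 = 2^1 · 161, so d = 161.
9^1 ≡ 9 (mod 323)
9^2 ≡ 9^2 = 81 ≡ 81 (mod 323)
9^4 ≡ 81^2 = 6561 ≡ 101 (mod 323)
9^8 ≡ 101^2 = 10201 ≡ 188 (mod 323)
9^16 ≡ 188^2 = 35344 ≡ 137 (mod 323)
9^32 ≡ 137^2 = 18769 ≡ 35 (mod 323)
9^64 ≡ 35^2 = 1225 ≡ 256 (mod 323)
9^128 ≡ 256^2 = 65536 ≡ 290 (mod 323)
161 = 128 + 32 + 1 in binary powers of 2.
So 9^161 ≡ 290 · 35 · 9 ≡ 264 (mod 323).
Squaring chain: 264; never reaches −1, so base 9 is a Miller–Rabin witness that 323 is composite.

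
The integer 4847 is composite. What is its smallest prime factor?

37

4847 is odd.
Digit sum 23, not divisible by 3.
Ends in 7: not divisible by 5.
7: 4847 = 7·692 + 3
11: 4847 = 11·440 + 7
13: 4847 = 13·372 + 11
17: 4847 = 17·285 + 2
19: 4847 = 19·255 + 2
23: 4847 = 23·210 + 17
29: 4847 = 29·167 + 4
31: 4847 = 31·156 + 11
37: 4847 = 37·131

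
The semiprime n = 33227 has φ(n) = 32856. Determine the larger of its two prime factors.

223

φ(n) = (p−1)(q−1) = n − (p+q) + 1, so p + q = 33227 − 32856 + 1 = 372.
p and q are the roots of t² − 372t + 33227 = 0.
Discriminant: 372² − 4·33227 = 138384 − 132908 = 5476; √5476 = 74.
q = (372 − 74)/2 = 149, p = (372 + 74)/2 = 223.
Check: 149 · 223 = 33227.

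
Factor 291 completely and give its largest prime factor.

97

291 = 3 · 97
97 is prime.
So 291 = 3 · 97; the largest prime factor is 97.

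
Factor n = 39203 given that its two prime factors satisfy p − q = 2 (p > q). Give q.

197

Since p = q + 2, we have 39203 = q(q + 2), so q² + 2q − 39203 = 0.
Discriminant: 2² + 4·39203 = 4 + 156812 = 156816; √156816 = 396.
q = (−2 + 396)/2 = 197, and p = q + 2 = 199.
Check: 197 · 199 = 39203.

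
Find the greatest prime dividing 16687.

16687 = 11 · 1517
1517 = 37 · 41
41 is prime.
So 16687 = 11 · 37 · 41; the largest prime factor is 41.

41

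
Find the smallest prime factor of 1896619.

1896619 is odd.
Digit sum 40, not divisible by 3.
Ends in 9: not divisible by 5.
7: 1896619 = 7·270945 + 4
11: 1896619 = 11·172419 + 10
13: 1896619 = 13·145893 + 10
17: 1896619 = 17·111565 + 14
19: 1896619 = 19·99822 + 1
23: 1896619 = 23·82461 + 16
29: 1896619 = 29·65400 + 19
31: 1896619 = 31·61181 + 8
37: 1896619 = 37·51259 + 36
41: 1896619 = 41·46259

41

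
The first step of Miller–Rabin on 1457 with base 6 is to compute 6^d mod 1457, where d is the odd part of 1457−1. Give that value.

1457 − 1 = 1456 = 2^4 · 91, so d = 91.
6^1 ≡ 6 (mod 1457)
6^2 ≡ 6^2 = 36 ≡ 36 (mod 1457)
6^4 ≡ 36^2 = 1296 ≡ 1296 (mod 1457)
6^8 ≡ 1296^2 = 1679616 ≡ 1152 (mod 1457)
6^16 ≡ 1152^2 = 1327104 ≡ 1234 (mod 1457)
6^32 ≡ 1234^2 = 1522756 ≡ 191 (mod 1457)
6^64 ≡ 191^2 = 36481 ≡ 56 (mod 1457)
91 = 64 + 16 + 8 + 2 + 1 in binary powers of 2.
So 6^91 ≡ 56 · 1234 · 1152 · 36 · 6 ≡ 1277 (mod 1457).
Squaring chain: 1277 → 346 → 242 → 284; never reaches −1, so base 6 is a Miller–Rabin witness that 1457 is composite.

1277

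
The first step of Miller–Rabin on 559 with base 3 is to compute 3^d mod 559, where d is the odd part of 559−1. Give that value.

131

559 − 1 = 558 = 2^1 · 279, so d = 279.
3^1 ≡ 3 (mod 559)
3^2 ≡ 3^2 = 9 ≡ 9 (mod 559)
3^4 ≡ 9^2 = 81 ≡ 81 (mod 559)
3^8 ≡ 81^2 = 6561 ≡ 412 (mod 559)
3^16 ≡ 412^2 = 169744 ≡ 367 (mod 559)
3^32 ≡ 367^2 = 134689 ≡ 529 (mod 559)
3^64 ≡ 529^2 = 279841 ≡ 341 (mod 559)
3^128 ≡ 341^2 = 116281 ≡ 9 (mod 559)
3^256 ≡ 9^2 = 81 ≡ 81 (mod 559)
279 = 256 + 16 + 4 + 2 + 1 in binary powers of 2.
So 3^279 ≡ 81 · 367 · 81 · 9 · 3 ≡ 131 (mod 559).
Squaring chain: 131; never reaches −1, so base 3 is a Miller–Rabin witness that 559 is composite.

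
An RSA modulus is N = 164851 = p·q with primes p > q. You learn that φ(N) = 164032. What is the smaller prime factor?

φ(n) = (p−1)(q−1) = n − (p+q) + 1, so p + q = 164851 − 164032 + 1 = 820.
p and q are the roots of t² − 820t + 164851 = 0.
Discriminant: 820² − 4·164851 = 672400 − 659404 = 12996; √12996 = 114.
q = (820 − 114)/2 = 353, p = (820 + 114)/2 = 467.
Check: 353 · 467 = 164851.

353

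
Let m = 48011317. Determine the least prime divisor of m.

89

48011317 is odd.
Digit sum 25, not divisible by 3.
Ends in 7: not divisible by 5.
7: 48011317 = 7·6858759 + 4
11: 48011317 = 11·4364665 + 2
13: 48011317 = 13·3693178 + 3
17: 48011317 = 17·2824195 + 2
19: 48011317 = 19·2526911 + 8
23: 48011317 = 23·2087448 + 13
29: 48011317 = 29·1655562 + 19
31: 48011317 = 31·1548752 + 5
37: 48011317 = 37·1297603 + 6
41: 48011317 = 41·1171007 + 30
43: 48011317 = 43·1116542 + 11
47: 48011317 = 47·1021517 + 18
53: 48011317 = 53·905873 + 48
59: 48011317 = 59·813751 + 8
61: 48011317 = 61·787070 + 47
67: 48011317 = 67·716586 + 55
71: 48011317 = 71·676215 + 52
73: 48011317 = 73·657689 + 20
79: 48011317 = 79·607738 + 15
83: 48011317 = 83·578449 + 50
89: 48011317 = 89·539453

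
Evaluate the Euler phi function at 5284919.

Factor: 5284919 = 139 · 193 · 197.
φ(5284919) = (139−1) · (193−1) · (197−1) = 138 · 192 · 196 = 5193216.

5193216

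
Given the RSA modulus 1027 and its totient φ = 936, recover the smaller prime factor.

13

φ(n) = (p−1)(q−1) = n − (p+q) + 1, so p + q = 1027 − 936 + 1 = 92.
p and q are the roots of t² − 92t + 1027 = 0.
Discriminant: 92² − 4·1027 = 8464 − 4108 = 4356; √4356 = 66.
q = (92 − 66)/2 = 13, p = (92 + 66)/2 = 79.
Check: 13 · 79 = 1027.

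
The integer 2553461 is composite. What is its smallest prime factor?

2553461 is odd.
Digit sum 26, not divisible by 3.
Ends in 1: not divisible by 5.
7: 2553461 = 7·364780 + 1
11: 2553461 = 11·232132 + 9
13: 2553461 = 13·196420 + 1
17: 2553461 = 17·150203 + 10
19: 2553461 = 19·134392 + 13
23: 2553461 = 23·111020 + 1
29: 2553461 = 29·88050 + 11
31: 2553461 = 31·82369 + 22
37: 2553461 = 37·69012 + 17
41: 2553461 = 41·62279 + 22
43: 2553461 = 43·59382 + 35
47: 2553461 = 47·54328 + 45
53: 2553461 = 53·48178 + 27
59: 2553461 = 59·43279

59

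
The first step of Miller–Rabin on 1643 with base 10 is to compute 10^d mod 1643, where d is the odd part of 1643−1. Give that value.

1643 − 1 = 1642 = 2^1 · 821, so d = 821.
10^1 ≡ 10 (mod 1643)
10^2 ≡ 10^2 = 100 ≡ 100 (mod 1643)
10^4 ≡ 100^2 = 10000 ≡ 142 (mod 1643)
10^8 ≡ 142^2 = 20164 ≡ 448 (mod 1643)
10^16 ≡ 448^2 = 200704 ≡ 258 (mod 1643)
10^32 ≡ 258^2 = 66564 ≡ 844 (mod 1643)
10^64 ≡ 844^2 = 712336 ≡ 917 (mod 1643)
10^128 ≡ 917^2 = 840889 ≡ 1316 (mod 1643)
10^256 ≡ 1316^2 = 1731856 ≡ 134 (mod 1643)
10^512 ≡ 134^2 = 17956 ≡ 1526 (mod 1643)
821 = 512 + 256 + 32 + 16 + 4 + 1 in binary powers of 2.
So 10^821 ≡ 1526 · 134 · 844 · 258 · 142 · 10 ≡ 577 (mod 1643).
Squaring chain: 577; never reaches −1, so base 10 is a Miller–Rabin witness that 1643 is composite.

577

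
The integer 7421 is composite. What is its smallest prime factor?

7421 is odd.
Digit sum 14, not divisible by 3.
Ends in 1: not divisible by 5.
7: 7421 = 7·1060 + 1
11: 7421 = 11·674 + 7
13: 7421 = 13·570 + 11
17: 7421 = 17·436 + 9
19: 7421 = 19·390 + 11
23: 7421 = 23·322 + 15
29: 7421 = 29·255 + 26
31: 7421 = 31·239 + 12
37: 7421 = 37·200 + 21
41: 7421 = 41·181

41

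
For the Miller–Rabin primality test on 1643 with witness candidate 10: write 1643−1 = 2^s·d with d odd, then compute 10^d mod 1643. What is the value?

577

1643 − 1 = 1642 = 2^1 · 821, so d = 821.
10^1 ≡ 10 (mod 1643)
10^2 ≡ 10^2 = 100 ≡ 100 (mod 1643)
10^4 ≡ 100^2 = 10000 ≡ 142 (mod 1643)
10^8 ≡ 142^2 = 20164 ≡ 448 (mod 1643)
10^16 ≡ 448^2 = 200704 ≡ 258 (mod 1643)
10^32 ≡ 258^2 = 66564 ≡ 844 (mod 1643)
10^64 ≡ 844^2 = 712336 ≡ 917 (mod 1643)
10^128 ≡ 917^2 = 840889 ≡ 1316 (mod 1643)
10^256 ≡ 1316^2 = 1731856 ≡ 134 (mod 1643)
10^512 ≡ 134^2 = 17956 ≡ 1526 (mod 1643)
821 = 512 + 256 + 32 + 16 + 4 + 1 in binary powers of 2.
So 10^821 ≡ 1526 · 134 · 844 · 258 · 142 · 10 ≡ 577 (mod 1643).
Squaring chain: 577; never reaches −1, so base 10 is a Miller–Rabin witness that 1643 is composite.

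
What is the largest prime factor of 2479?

67

2479 = 37 · 67
67 is prime.
So 2479 = 37 · 67; the largest prime factor is 67.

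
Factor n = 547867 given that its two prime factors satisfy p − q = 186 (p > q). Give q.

653

Since p = q + 186, we have 547867 = q(q + 186), so q² + 186q − 547867 = 0.
Discriminant: 186² + 4·547867 = 34596 + 2191468 = 2226064; √2226064 = 1492.
q = (−186 + 1492)/2 = 653, and p = q + 186 = 839.
Check: 653 · 839 = 547867.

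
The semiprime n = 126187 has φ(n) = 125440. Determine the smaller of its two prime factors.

257

φ(n) = (p−1)(q−1) = n − (p+q) + 1, so p + q = 126187 − 125440 + 1 = 748.
p and q are the roots of t² − 748t + 126187 = 0.
Discriminant: 748² − 4·126187 = 559504 − 504748 = 54756; √54756 = 234.
q = (748 − 234)/2 = 257, p = (748 + 234)/2 = 491.
Check: 257 · 491 = 126187.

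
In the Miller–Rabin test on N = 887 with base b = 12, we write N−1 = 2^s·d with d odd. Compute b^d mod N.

887 − 1 = 886 = 2^1 · 443, so d = 443.
12^1 ≡ 12 (mod 887)
12^2 ≡ 12^2 = 144 ≡ 144 (mod 887)
12^4 ≡ 144^2 = 20736 ≡ 335 (mod 887)
12^8 ≡ 335^2 = 112225 ≡ 463 (mod 887)
12^16 ≡ 463^2 = 214369 ≡ 602 (mod 887)
12^32 ≡ 602^2 = 362404 ≡ 508 (mod 887)
12^64 ≡ 508^2 = 258064 ≡ 834 (mod 887)
12^128 ≡ 834^2 = 695556 ≡ 148 (mod 887)
12^256 ≡ 148^2 = 21904 ≡ 616 (mod 887)
443 = 256 + 128 + 32 + 16 + 8 + 2 + 1 in binary powers of 2.
So 12^443 ≡ 616 · 148 · 508 · 602 · 463 · 144 · 12 ≡ 1 (mod 887).
Since 12^d ≡ 1 (mod 887), base 12 does not prove 887 composite.

1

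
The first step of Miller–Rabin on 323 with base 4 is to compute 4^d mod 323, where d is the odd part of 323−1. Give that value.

323 − 1 = 322 = 2^1 · 161, so d = 161.
4^1 ≡ 4 (mod 323)
4^2 ≡ 4^2 = 16 ≡ 16 (mod 323)
4^4 ≡ 16^2 = 256 ≡ 256 (mod 323)
4^8 ≡ 256^2 = 65536 ≡ 290 (mod 323)
4^16 ≡ 290^2 = 84100 ≡ 120 (mod 323)
4^32 ≡ 120^2 = 14400 ≡ 188 (mod 323)
4^64 ≡ 188^2 = 35344 ≡ 137 (mod 323)
4^128 ≡ 137^2 = 18769 ≡ 35 (mod 323)
161 = 128 + 32 + 1 in binary powers of 2.
So 4^161 ≡ 35 · 188 · 4 ≡ 157 (mod 323).
Squaring chain: 157; never reaches −1, so base 4 is a Miller–Rabin witness that 323 is composite.

157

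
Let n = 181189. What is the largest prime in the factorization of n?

83

181189 = 37 · 4897
4897 = 59 · 83
83 is prime.
So 181189 = 37 · 59 · 83; the largest prime factor is 83.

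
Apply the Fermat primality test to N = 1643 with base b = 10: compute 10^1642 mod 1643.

10^1 ≡ 10 (mod 1643)
10^2 ≡ 10^2 = 100 ≡ 100 (mod 1643)
10^4 ≡ 100^2 = 10000 ≡ 142 (mod 1643)
10^8 ≡ 142^2 = 20164 ≡ 448 (mod 1643)
10^16 ≡ 448^2 = 200704 ≡ 258 (mod 1643)
10^32 ≡ 258^2 = 66564 ≡ 844 (mod 1643)
10^64 ≡ 844^2 = 712336 ≡ 917 (mod 1643)
10^128 ≡ 917^2 = 840889 ≡ 1316 (mod 1643)
10^256 ≡ 1316^2 = 1731856 ≡ 134 (mod 1643)
10^512 ≡ 134^2 = 17956 ≡ 1526 (mod 1643)
10^1024 ≡ 1526^2 = 2328676 ≡ 545 (mod 1643)
1642 = 1024 + 512 + 64 + 32 + 8 + 2 in binary powers of 2.
So 10^1642 ≡ 545 · 1526 · 917 · 844 · 448 · 100 ≡ 1043 (mod 1643).
Since 1043 ≠ 1, base 10 is a Fermat witness: 1643 is composite.

1043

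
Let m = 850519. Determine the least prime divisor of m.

37

850519 is odd.
Digit sum 28, not divisible by 3.
Ends in 9: not divisible by 5.
7: 850519 = 7·121502 + 5
11: 850519 = 11·77319 + 10
13: 850519 = 13·65424 + 7
17: 850519 = 17·50030 + 9
19: 850519 = 19·44764 + 3
23: 850519 = 23·36979 + 2
29: 850519 = 29·29328 + 7
31: 850519 = 31·27436 + 3
37: 850519 = 37·22987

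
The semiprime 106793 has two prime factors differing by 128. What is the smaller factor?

Since p = q + 128, we have 106793 = q(q + 128), so q² + 128q − 106793 = 0.
Discriminant: 128² + 4·106793 = 16384 + 427172 = 443556; √443556 = 666.
q = (−128 + 666)/2 = 269, and p = q + 128 = 397.
Check: 269 · 397 = 106793.

269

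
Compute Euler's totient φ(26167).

25840

Factor: 26167 = 137 · 191.
φ(26167) = (137−1) · (191−1) = 136 · 190 = 25840.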